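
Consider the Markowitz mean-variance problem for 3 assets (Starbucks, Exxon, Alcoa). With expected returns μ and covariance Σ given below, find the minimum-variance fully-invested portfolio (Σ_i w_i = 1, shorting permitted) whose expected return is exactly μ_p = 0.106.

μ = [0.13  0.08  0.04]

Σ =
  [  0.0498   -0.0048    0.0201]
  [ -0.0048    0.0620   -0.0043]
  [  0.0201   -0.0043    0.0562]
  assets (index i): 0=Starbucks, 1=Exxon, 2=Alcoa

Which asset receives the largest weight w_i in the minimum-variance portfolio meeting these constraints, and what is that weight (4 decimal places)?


x=Σ⁻¹μ = [2.8297  1.4965  -0.1858]
y=Σ⁻¹𝟙 = [16.4777  18.3273  13.3026]
a=μᵀx=0.480146  b=𝟙ᵀx=4.140389  c=𝟙ᵀy=48.107610  D=ac−b²=5.955867
λ₁=(c·0.106−b)/D = (48.107610·0.106−4.140389)/5.955867 = 0.161021
λ₂=(a−b·0.106)/D = (0.480146−4.140389·0.106)/5.955867 = 0.006928
w* = 0.161021·x + 0.006928·y:
  w_0 = 0.161021·2.8297 + 0.006928·16.4777 = 0.5698  (Starbucks)
  w_1 = 0.161021·1.4965 + 0.006928·18.3273 = 0.3679  (Exxon)
  w_2 = 0.161021·-0.1858 + 0.006928·13.3026 = 0.0623  (Alcoa)
Σw_i=1.0000  μᵀw=0.1060
σ²=wᵀΣw=λ₁·μ_p+λ₂ = 0.161021·0.106 + 0.006928 = 0.023997 ≈ 0.0240

Starbucks (0.5698)


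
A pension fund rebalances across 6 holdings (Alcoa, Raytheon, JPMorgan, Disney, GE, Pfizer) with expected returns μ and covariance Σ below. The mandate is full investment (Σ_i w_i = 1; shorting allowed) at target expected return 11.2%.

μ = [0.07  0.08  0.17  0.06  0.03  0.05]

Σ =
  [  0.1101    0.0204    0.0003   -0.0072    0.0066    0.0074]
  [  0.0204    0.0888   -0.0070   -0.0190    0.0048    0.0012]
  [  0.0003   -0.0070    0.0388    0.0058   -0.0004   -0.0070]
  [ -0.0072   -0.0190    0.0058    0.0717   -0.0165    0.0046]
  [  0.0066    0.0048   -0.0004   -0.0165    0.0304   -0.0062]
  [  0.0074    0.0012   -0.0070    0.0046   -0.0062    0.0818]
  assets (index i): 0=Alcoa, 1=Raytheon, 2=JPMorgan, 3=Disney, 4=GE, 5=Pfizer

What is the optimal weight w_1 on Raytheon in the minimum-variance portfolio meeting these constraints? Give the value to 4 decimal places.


0.1365

x=Σ⁻¹μ = [0.2837  1.3479  4.6512  1.1504  1.6062  1.0209]
y=Σ⁻¹𝟙 = [3.9343  15.3522  28.0302  26.0140  47.4031  16.1725]
a=μᵀx=1.086648  b=𝟙ᵀx=10.060273  c=𝟙ᵀy=136.906333  D=ac−b²=47.559937
λ₁=(c·0.112−b)/D = (136.906333·0.112−10.060273)/47.559937 = 0.110876
λ₂=(a−b·0.112)/D = (1.086648−10.060273·0.112)/47.559937 = -0.000843
w* = 0.110876·x + -0.000843·y:
  w_0 = 0.110876·0.2837 + -0.000843·3.9343 = 0.0281  (Alcoa)
  w_1 = 0.110876·1.3479 + -0.000843·15.3522 = 0.1365  (Raytheon)
  w_2 = 0.110876·4.6512 + -0.000843·28.0302 = 0.4921  (JPMorgan)
  w_3 = 0.110876·1.1504 + -0.000843·26.0140 = 0.1056  (Disney)
  w_4 = 0.110876·1.6062 + -0.000843·47.4031 = 0.1381  (GE)
  w_5 = 0.110876·1.0209 + -0.000843·16.1725 = 0.0996  (Pfizer)
Σw_i=1.0000  μᵀw=0.1120
σ²=wᵀΣw=λ₁·μ_p+λ₂ = 0.110876·0.112 + -0.000843 = 0.011575 ≈ 0.0116


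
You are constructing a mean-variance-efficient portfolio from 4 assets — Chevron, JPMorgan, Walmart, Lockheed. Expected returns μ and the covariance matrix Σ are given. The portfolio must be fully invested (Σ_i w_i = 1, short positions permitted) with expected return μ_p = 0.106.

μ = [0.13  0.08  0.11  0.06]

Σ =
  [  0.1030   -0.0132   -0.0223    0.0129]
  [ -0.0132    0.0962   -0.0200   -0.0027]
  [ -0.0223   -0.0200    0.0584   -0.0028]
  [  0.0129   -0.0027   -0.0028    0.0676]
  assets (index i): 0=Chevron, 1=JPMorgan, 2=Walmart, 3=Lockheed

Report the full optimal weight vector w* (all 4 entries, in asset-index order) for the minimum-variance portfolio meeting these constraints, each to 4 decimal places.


g=Σ⁻¹μ = [2.1405  1.8445  3.3658  0.6922]
h=Σ⁻¹𝟙 = [17.2489  19.6029  31.0738  13.5714]
a=μᵀg=0.837595  b=𝟙ᵀg=8.042986  c=𝟙ᵀh=81.496951  D=ac−b²=3.571861
λ₁=(c·0.106−b)/D = (81.496951·0.106−8.042986)/3.571861 = 0.166773
λ₂=(a−b·0.106)/D = (0.837595−8.042986·0.106)/3.571861 = -0.004189
w* = 0.166773·g + -0.004189·h:
  w_0 = 0.166773·2.1405 + -0.004189·17.2489 = 0.2847  (Chevron)
  w_1 = 0.166773·1.8445 + -0.004189·19.6029 = 0.2255  (JPMorgan)
  w_2 = 0.166773·3.3658 + -0.004189·31.0738 = 0.4312  (Walmart)
  w_3 = 0.166773·0.6922 + -0.004189·13.5714 = 0.0586  (Lockheed)
Σw_i=1.0000  μᵀw=0.1060
σ²=wᵀΣw=λ₁·μ_p+λ₂ = 0.166773·0.106 + -0.004189 = 0.013489 ≈ 0.0135

0.2847  0.2255  0.4312  0.0586


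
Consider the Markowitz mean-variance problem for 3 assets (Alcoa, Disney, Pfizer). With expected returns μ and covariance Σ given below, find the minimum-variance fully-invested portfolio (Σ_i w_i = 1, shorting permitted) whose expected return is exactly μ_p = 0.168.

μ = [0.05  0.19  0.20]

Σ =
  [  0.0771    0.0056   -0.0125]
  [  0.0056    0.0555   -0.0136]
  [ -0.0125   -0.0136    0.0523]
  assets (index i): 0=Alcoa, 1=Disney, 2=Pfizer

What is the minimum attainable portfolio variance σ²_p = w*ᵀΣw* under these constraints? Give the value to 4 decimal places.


x=Σ⁻¹μ = [1.1737  4.6042  5.3019]
y=Σ⁻¹𝟙 = [15.9721  23.5264  29.0556]
a=μᵀx=1.993855  b=𝟙ᵀx=11.079739  c=𝟙ᵀy=68.554076  D=ac−b²=13.926302
λ₁=(c·0.168−b)/D = (68.554076·0.168−11.079739)/13.926302 = 0.031404
λ₂=(a−b·0.168)/D = (1.993855−11.079739·0.168)/13.926302 = 0.009511
w* = 0.031404·x + 0.009511·y:
  w_0 = 0.031404·1.1737 + 0.009511·15.9721 = 0.1888  (Alcoa)
  w_1 = 0.031404·4.6042 + 0.009511·23.5264 = 0.3684  (Disney)
  w_2 = 0.031404·5.3019 + 0.009511·29.0556 = 0.4429  (Pfizer)
Σw_i=1.0000  μᵀw=0.1680
σ²=wᵀΣw=λ₁·μ_p+λ₂ = 0.031404·0.168 + 0.009511 = 0.014787 ≈ 0.0148

0.0148


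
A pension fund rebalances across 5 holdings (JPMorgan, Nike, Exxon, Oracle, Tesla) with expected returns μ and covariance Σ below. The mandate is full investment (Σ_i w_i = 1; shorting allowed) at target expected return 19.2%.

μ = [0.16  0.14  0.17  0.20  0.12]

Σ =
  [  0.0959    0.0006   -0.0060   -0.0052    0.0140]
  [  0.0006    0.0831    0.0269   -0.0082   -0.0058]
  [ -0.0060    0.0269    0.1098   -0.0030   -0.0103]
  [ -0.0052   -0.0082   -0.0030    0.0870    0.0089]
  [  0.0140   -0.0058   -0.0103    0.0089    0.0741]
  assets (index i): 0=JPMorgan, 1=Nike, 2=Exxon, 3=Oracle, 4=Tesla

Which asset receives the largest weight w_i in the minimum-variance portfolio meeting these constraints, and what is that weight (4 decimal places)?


Oracle (0.5892)

u=Σ⁻¹μ = [1.6894  1.5366  1.4559  2.4590  1.3275]
v=Σ⁻¹𝟙 = [9.7532  11.3167  8.3485  12.1800  12.2359]
a=μᵀu=1.384034  b=𝟙ᵀu=8.468412  c=𝟙ᵀv=53.834348  D=ac−b²=2.794581
λ₁=(c·0.192−b)/D = (53.834348·0.192−8.468412)/2.794581 = 0.668359
λ₂=(a−b·0.192)/D = (1.384034−8.468412·0.192)/2.794581 = -0.086561
w* = 0.668359·u + -0.086561·v:
  w_0 = 0.668359·1.6894 + -0.086561·9.7532 = 0.2849  (JPMorgan)
  w_1 = 0.668359·1.5366 + -0.086561·11.3167 = 0.0474  (Nike)
  w_2 = 0.668359·1.4559 + -0.086561·8.3485 = 0.2504  (Exxon)
  w_3 = 0.668359·2.4590 + -0.086561·12.1800 = 0.5892  (Oracle)
  w_4 = 0.668359·1.3275 + -0.086561·12.2359 = -0.1719  (Tesla)
Σw_i=1.0000  μᵀw=0.1920
σ²=wᵀΣw=λ₁·μ_p+λ₂ = 0.668359·0.192 + -0.086561 = 0.041764 ≈ 0.0418


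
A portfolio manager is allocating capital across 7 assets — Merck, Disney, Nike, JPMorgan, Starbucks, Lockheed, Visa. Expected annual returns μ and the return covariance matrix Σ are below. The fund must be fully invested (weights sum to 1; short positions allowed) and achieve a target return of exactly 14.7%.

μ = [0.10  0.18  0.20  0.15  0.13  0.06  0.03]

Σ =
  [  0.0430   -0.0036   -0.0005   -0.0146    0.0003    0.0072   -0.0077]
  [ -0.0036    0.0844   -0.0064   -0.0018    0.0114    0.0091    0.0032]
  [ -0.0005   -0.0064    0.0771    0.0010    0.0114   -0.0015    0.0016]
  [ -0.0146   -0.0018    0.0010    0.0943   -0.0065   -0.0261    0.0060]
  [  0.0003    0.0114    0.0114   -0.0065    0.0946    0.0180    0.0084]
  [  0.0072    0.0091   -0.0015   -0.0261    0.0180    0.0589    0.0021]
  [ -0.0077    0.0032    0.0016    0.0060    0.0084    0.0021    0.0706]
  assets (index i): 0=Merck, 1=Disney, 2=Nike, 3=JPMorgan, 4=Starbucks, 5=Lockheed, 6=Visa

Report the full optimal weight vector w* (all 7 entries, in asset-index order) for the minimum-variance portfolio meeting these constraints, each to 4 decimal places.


p=Σ⁻¹μ = [3.2308  2.2940  2.6911  2.4711  0.6763  1.2160  0.2857]
q=Σ⁻¹𝟙 = [30.4629  11.4710  13.3470  20.0426  4.0132  18.9804  13.9189]
a=μᵀp=1.814331  b=𝟙ᵀp=12.864967  c=𝟙ᵀq=112.236041  D=ac−b²=38.125908
λ₁=(c·0.147−b)/D = (112.236041·0.147−12.864967)/38.125908 = 0.095309
λ₂=(a−b·0.147)/D = (1.814331−12.864967·0.147)/38.125908 = -0.002015
w* = 0.095309·p + -0.002015·q:
  w_0 = 0.095309·3.2308 + -0.002015·30.4629 = 0.2465  (Merck)
  w_1 = 0.095309·2.2940 + -0.002015·11.4710 = 0.1955  (Disney)
  w_2 = 0.095309·2.6911 + -0.002015·13.3470 = 0.2296  (Nike)
  w_3 = 0.095309·2.4711 + -0.002015·20.0426 = 0.1951  (JPMorgan)
  w_4 = 0.095309·0.6763 + -0.002015·4.0132 = 0.0564  (Starbucks)
  w_5 = 0.095309·1.2160 + -0.002015·18.9804 = 0.0777  (Lockheed)
  w_6 = 0.095309·0.2857 + -0.002015·13.9189 = -0.0008  (Visa)
Σw_i=1.0000  μᵀw=0.1470
σ²=wᵀΣw=λ₁·μ_p+λ₂ = 0.095309·0.147 + -0.002015 = 0.011995 ≈ 0.0120

0.2465  0.1955  0.2296  0.1951  0.0564  0.0777  -0.0008


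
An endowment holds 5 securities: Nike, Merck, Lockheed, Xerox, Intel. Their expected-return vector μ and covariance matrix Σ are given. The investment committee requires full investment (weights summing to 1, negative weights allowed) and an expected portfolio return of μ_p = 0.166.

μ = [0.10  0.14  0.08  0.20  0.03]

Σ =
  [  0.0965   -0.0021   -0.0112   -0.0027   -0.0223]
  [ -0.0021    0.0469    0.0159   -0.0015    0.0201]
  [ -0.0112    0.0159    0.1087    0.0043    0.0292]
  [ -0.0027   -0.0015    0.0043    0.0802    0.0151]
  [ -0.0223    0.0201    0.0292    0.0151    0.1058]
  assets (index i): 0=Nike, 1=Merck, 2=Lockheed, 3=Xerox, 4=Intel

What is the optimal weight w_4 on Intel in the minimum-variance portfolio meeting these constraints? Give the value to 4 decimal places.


u=Σ⁻¹μ = [1.0926  3.2314  0.4315  2.6812  -0.6018]
v=Σ⁻¹𝟙 = [13.0387  17.9228  5.9883  11.8969  5.4444]
a=μᵀu=1.114351  b=𝟙ᵀu=6.834840  c=𝟙ᵀv=54.291109  D=ac−b²=13.784331
λ₁=(c·0.166−b)/D = (54.291109·0.166−6.834840)/13.784331 = 0.157968
λ₂=(a−b·0.166)/D = (1.114351−6.834840·0.166)/13.784331 = -0.001468
w* = 0.157968·u + -0.001468·v:
  w_0 = 0.157968·1.0926 + -0.001468·13.0387 = 0.1535  (Nike)
  w_1 = 0.157968·3.2314 + -0.001468·17.9228 = 0.4841  (Merck)
  w_2 = 0.157968·0.4315 + -0.001468·5.9883 = 0.0594  (Lockheed)
  w_3 = 0.157968·2.6812 + -0.001468·11.8969 = 0.4061  (Xerox)
  w_4 = 0.157968·-0.6018 + -0.001468·5.4444 = -0.1031  (Intel)
Σw_i=1.0000  μᵀw=0.1660
σ²=wᵀΣw=λ₁·μ_p+λ₂ = 0.157968·0.166 + -0.001468 = 0.024755 ≈ 0.0248

-0.1031


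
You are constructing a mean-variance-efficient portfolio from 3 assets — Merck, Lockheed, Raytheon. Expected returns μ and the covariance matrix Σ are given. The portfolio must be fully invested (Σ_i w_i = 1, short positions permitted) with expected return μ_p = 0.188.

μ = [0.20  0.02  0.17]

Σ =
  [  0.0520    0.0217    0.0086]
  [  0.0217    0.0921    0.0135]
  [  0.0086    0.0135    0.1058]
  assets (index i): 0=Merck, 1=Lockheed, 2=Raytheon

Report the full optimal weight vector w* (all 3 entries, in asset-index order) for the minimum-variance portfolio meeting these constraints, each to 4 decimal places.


0.6984  0.0197  0.2819

g=Σ⁻¹μ = [4.0032  -0.9313  1.4002]
h=Σ⁻¹𝟙 = [15.4458  6.1318  7.4139]
a=μᵀg=1.020057  b=𝟙ᵀg=4.472149  c=𝟙ᵀh=28.991452  D=ac−b²=9.572822
λ₁=(c·0.188−b)/D = (28.991452·0.188−4.472149)/9.572822 = 0.102190
λ₂=(a−b·0.188)/D = (1.020057−4.472149·0.188)/9.572822 = 0.018729
w* = 0.102190·g + 0.018729·h:
  w_0 = 0.102190·4.0032 + 0.018729·15.4458 = 0.6984  (Merck)
  w_1 = 0.102190·-0.9313 + 0.018729·6.1318 = 0.0197  (Lockheed)
  w_2 = 0.102190·1.4002 + 0.018729·7.4139 = 0.2819  (Raytheon)
Σw_i=1.0000  μᵀw=0.1880
σ²=wᵀΣw=λ₁·μ_p+λ₂ = 0.102190·0.188 + 0.018729 = 0.037941 ≈ 0.0379


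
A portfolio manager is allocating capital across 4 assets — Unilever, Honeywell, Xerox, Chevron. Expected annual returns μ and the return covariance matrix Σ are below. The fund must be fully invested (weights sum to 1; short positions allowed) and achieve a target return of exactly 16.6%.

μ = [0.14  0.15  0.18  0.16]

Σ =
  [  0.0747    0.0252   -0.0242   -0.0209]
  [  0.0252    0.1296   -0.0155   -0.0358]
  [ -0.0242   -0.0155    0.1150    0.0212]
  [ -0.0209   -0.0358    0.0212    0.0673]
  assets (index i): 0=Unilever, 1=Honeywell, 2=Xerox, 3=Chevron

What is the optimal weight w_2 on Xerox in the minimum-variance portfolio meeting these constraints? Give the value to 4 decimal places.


0.4483

p=Σ⁻¹μ = [2.8504  1.8297  1.7313  3.6905]
q=Σ⁻¹𝟙 = [19.3476  11.7715  9.9291  24.0013]
a=μᵀp=1.575617  b=𝟙ᵀp=10.101843  c=𝟙ᵀq=65.049559  D=ac−b²=0.445967
λ₁=(c·0.166−b)/D = (65.049559·0.166−10.101843)/0.445967 = 1.561514
λ₂=(a−b·0.166)/D = (1.575617−10.101843·0.166)/0.445967 = -0.227122
w* = 1.561514·p + -0.227122·q:
  w_0 = 1.561514·2.8504 + -0.227122·19.3476 = 0.0566  (Unilever)
  w_1 = 1.561514·1.8297 + -0.227122·11.7715 = 0.1835  (Honeywell)
  w_2 = 1.561514·1.7313 + -0.227122·9.9291 = 0.4483  (Xerox)
  w_3 = 1.561514·3.6905 + -0.227122·24.0013 = 0.3116  (Chevron)
Σw_i=1.0000  μᵀw=0.1660
σ²=wᵀΣw=λ₁·μ_p+λ₂ = 1.561514·0.166 + -0.227122 = 0.032090 ≈ 0.0321


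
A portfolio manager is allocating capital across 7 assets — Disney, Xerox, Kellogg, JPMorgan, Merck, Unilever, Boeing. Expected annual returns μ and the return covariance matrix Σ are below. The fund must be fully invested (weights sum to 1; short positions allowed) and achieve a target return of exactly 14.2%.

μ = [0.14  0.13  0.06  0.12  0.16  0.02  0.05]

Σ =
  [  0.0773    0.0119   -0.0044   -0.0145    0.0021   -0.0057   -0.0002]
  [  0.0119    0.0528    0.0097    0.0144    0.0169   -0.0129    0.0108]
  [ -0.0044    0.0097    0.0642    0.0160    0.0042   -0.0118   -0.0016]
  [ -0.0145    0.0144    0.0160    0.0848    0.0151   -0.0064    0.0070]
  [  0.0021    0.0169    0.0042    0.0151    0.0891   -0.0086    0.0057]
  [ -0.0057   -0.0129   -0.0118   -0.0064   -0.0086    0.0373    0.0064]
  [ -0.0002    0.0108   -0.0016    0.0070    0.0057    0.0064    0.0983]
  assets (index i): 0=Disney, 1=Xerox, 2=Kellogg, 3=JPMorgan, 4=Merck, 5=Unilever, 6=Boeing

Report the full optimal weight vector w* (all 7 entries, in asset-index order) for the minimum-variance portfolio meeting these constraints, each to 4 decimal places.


0.3289  0.2362  -0.0264  0.2167  0.2676  0.0281  -0.0511

u=Σ⁻¹μ = [1.9653  1.6064  0.8296  1.2333  1.4049  2.1835  0.0382]
v=Σ⁻¹𝟙 = [16.3844  15.8862  19.5206  9.4962  9.2339  43.9338  4.7066]
a=μᵀu=0.952116  b=𝟙ᵀu=9.261235  c=𝟙ᵀv=119.161730  D=ac−b²=27.685360
λ₁=(c·0.142−b)/D = (119.161730·0.142−9.261235)/27.685360 = 0.276671
λ₂=(a−b·0.142)/D = (0.952116−9.261235·0.142)/27.685360 = -0.013111
w* = 0.276671·u + -0.013111·v:
  w_0 = 0.276671·1.9653 + -0.013111·16.3844 = 0.3289  (Disney)
  w_1 = 0.276671·1.6064 + -0.013111·15.8862 = 0.2362  (Xerox)
  w_2 = 0.276671·0.8296 + -0.013111·19.5206 = -0.0264  (Kellogg)
  w_3 = 0.276671·1.2333 + -0.013111·9.4962 = 0.2167  (JPMorgan)
  w_4 = 0.276671·1.4049 + -0.013111·9.2339 = 0.2676  (Merck)
  w_5 = 0.276671·2.1835 + -0.013111·43.9338 = 0.0281  (Unilever)
  w_6 = 0.276671·0.0382 + -0.013111·4.7066 = -0.0511  (Boeing)
Σw_i=1.0000  μᵀw=0.1420
σ²=wᵀΣw=λ₁·μ_p+λ₂ = 0.276671·0.142 + -0.013111 = 0.026176 ≈ 0.0262


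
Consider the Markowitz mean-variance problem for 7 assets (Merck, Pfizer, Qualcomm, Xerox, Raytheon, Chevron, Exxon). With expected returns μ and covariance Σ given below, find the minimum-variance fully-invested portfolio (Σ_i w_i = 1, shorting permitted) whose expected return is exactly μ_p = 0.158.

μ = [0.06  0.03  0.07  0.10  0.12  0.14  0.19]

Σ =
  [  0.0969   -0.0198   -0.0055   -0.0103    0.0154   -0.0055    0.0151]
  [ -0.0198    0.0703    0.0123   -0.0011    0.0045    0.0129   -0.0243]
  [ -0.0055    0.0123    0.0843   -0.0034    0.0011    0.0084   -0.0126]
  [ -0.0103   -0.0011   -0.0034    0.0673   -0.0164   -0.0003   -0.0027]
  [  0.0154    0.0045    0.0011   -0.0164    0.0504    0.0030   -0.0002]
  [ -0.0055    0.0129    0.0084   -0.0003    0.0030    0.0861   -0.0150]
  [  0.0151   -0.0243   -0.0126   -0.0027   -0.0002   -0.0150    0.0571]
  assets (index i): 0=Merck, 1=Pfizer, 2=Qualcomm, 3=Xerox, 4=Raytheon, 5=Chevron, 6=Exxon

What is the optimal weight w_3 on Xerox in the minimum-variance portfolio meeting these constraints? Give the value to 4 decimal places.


p=Σ⁻¹μ = [0.1448  1.3979  1.2146  2.5005  2.8958  2.0549  4.8203]
q=Σ⁻¹𝟙 = [10.5888  22.5441  13.4610  24.1036  21.5263  12.4683  31.7680]
a=μᵀp=1.936749  b=𝟙ᵀp=15.028910  c=𝟙ᵀq=136.460079  D=ac−b²=38.420840
λ₁=(c·0.158−b)/D = (136.460079·0.158−15.028910)/38.420840 = 0.170006
λ₂=(a−b·0.158)/D = (1.936749−15.028910·0.158)/38.420840 = -0.011395
w* = 0.170006·p + -0.011395·q:
  w_0 = 0.170006·0.1448 + -0.011395·10.5888 = -0.0960  (Merck)
  w_1 = 0.170006·1.3979 + -0.011395·22.5441 = -0.0192  (Pfizer)
  w_2 = 0.170006·1.2146 + -0.011395·13.4610 = 0.0531  (Qualcomm)
  w_3 = 0.170006·2.5005 + -0.011395·24.1036 = 0.1504  (Xerox)
  w_4 = 0.170006·2.8958 + -0.011395·21.5263 = 0.2470  (Raytheon)
  w_5 = 0.170006·2.0549 + -0.011395·12.4683 = 0.2073  (Chevron)
  w_6 = 0.170006·4.8203 + -0.011395·31.7680 = 0.4575  (Exxon)
Σw_i=1.0000  μᵀw=0.1580
σ²=wᵀΣw=λ₁·μ_p+λ₂ = 0.170006·0.158 + -0.011395 = 0.015466 ≈ 0.0155

0.1504


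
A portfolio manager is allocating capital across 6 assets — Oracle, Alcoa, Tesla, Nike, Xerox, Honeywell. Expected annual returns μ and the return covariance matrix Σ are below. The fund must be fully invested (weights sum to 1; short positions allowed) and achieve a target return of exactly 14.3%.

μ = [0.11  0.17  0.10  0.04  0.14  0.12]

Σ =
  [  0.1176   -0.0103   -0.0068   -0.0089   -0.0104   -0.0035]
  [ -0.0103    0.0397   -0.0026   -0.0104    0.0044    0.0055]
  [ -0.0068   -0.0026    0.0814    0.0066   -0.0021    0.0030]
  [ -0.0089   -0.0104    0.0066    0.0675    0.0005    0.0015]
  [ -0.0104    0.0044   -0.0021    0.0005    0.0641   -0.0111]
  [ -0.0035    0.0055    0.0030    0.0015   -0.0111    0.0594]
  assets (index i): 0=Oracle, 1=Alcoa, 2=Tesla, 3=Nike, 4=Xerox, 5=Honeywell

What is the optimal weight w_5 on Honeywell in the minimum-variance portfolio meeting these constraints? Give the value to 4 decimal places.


u=Σ⁻¹μ = [1.8110  4.6256  1.4084  1.3414  2.5547  2.0710]
v=Σ⁻¹𝟙 = [15.6628  30.7421  12.8251  19.8335  19.3051  17.3703]
a=μᵀu=1.786230  b=𝟙ᵀu=13.812064  c=𝟙ᵀv=115.738914  D=ac−b²=15.963212
λ₁=(c·0.143−b)/D = (115.738914·0.143−13.812064)/15.963212 = 0.171557
λ₂=(a−b·0.143)/D = (1.786230−13.812064·0.143)/15.963212 = -0.011833
w* = 0.171557·u + -0.011833·v:
  w_0 = 0.171557·1.8110 + -0.011833·15.6628 = 0.1254  (Oracle)
  w_1 = 0.171557·4.6256 + -0.011833·30.7421 = 0.4298  (Alcoa)
  w_2 = 0.171557·1.4084 + -0.011833·12.8251 = 0.0899  (Tesla)
  w_3 = 0.171557·1.3414 + -0.011833·19.8335 = -0.0046  (Nike)
  w_4 = 0.171557·2.5547 + -0.011833·19.3051 = 0.2098  (Xerox)
  w_5 = 0.171557·2.0710 + -0.011833·17.3703 = 0.1498  (Honeywell)
Σw_i=1.0000  μᵀw=0.1430
σ²=wᵀΣw=λ₁·μ_p+λ₂ = 0.171557·0.143 + -0.011833 = 0.012699 ≈ 0.0127

0.1498


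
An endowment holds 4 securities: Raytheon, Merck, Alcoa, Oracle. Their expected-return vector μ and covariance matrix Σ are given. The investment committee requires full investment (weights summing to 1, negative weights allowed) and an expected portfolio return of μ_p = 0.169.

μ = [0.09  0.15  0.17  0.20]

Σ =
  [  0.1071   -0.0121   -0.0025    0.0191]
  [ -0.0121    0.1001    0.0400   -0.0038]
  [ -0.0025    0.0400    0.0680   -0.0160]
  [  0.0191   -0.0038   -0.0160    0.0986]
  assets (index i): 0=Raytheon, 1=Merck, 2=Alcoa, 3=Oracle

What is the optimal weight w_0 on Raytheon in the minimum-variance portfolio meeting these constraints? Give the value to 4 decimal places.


0.1200

u=Σ⁻¹μ = [0.5405  0.5527  2.7577  2.3925]
v=Σ⁻¹𝟙 = [8.3444  5.7255  14.2466  11.0581]
a=μᵀu=1.078854  b=𝟙ᵀu=6.243359  c=𝟙ᵀv=39.374588  D=ac−b²=3.499919
λ₁=(c·0.169−b)/D = (39.374588·0.169−6.243359)/3.499919 = 0.117416
λ₂=(a−b·0.169)/D = (1.078854−6.243359·0.169)/3.499919 = 0.006779
w* = 0.117416·u + 0.006779·v:
  w_0 = 0.117416·0.5405 + 0.006779·8.3444 = 0.1200  (Raytheon)
  w_1 = 0.117416·0.5527 + 0.006779·5.7255 = 0.1037  (Merck)
  w_2 = 0.117416·2.7577 + 0.006779·14.2466 = 0.4204  (Alcoa)
  w_3 = 0.117416·2.3925 + 0.006779·11.0581 = 0.3559  (Oracle)
Σw_i=1.0000  μᵀw=0.1690
σ²=wᵀΣw=λ₁·μ_p+λ₂ = 0.117416·0.169 + 0.006779 = 0.026623 ≈ 0.0266


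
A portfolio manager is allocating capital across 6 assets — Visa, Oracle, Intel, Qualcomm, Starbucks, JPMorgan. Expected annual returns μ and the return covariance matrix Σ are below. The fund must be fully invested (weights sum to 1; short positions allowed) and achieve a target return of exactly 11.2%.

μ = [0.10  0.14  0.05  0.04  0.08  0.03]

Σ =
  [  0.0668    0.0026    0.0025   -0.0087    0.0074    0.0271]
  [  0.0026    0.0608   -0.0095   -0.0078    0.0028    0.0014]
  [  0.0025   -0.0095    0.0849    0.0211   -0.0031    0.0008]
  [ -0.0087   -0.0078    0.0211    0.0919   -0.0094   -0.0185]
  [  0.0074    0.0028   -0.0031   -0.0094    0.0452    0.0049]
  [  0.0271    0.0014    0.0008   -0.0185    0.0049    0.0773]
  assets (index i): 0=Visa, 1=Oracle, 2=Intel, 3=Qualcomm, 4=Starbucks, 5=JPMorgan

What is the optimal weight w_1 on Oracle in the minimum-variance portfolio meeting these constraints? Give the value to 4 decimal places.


0.4512

x=Σ⁻¹μ = [1.3166  2.3777  0.6867  0.7606  1.6171  -0.0441]
y=Σ⁻¹𝟙 = [8.6470  18.4021  10.4293  15.5102  22.2336  11.7665]
a=μᵀx=0.657343  b=𝟙ᵀx=6.714546  c=𝟙ᵀy=86.988661  D=ac−b²=12.096245
λ₁=(c·0.112−b)/D = (86.988661·0.112−6.714546)/12.096245 = 0.250341
λ₂=(a−b·0.112)/D = (0.657343−6.714546·0.112)/12.096245 = -0.007828
w* = 0.250341·x + -0.007828·y:
  w_0 = 0.250341·1.3166 + -0.007828·8.6470 = 0.2619  (Visa)
  w_1 = 0.250341·2.3777 + -0.007828·18.4021 = 0.4512  (Oracle)
  w_2 = 0.250341·0.6867 + -0.007828·10.4293 = 0.0903  (Intel)
  w_3 = 0.250341·0.7606 + -0.007828·15.5102 = 0.0690  (Qualcomm)
  w_4 = 0.250341·1.6171 + -0.007828·22.2336 = 0.2308  (Starbucks)
  w_5 = 0.250341·-0.0441 + -0.007828·11.7665 = -0.1032  (JPMorgan)
Σw_i=1.0000  μᵀw=0.1120
σ²=wᵀΣw=λ₁·μ_p+λ₂ = 0.250341·0.112 + -0.007828 = 0.020210 ≈ 0.0202


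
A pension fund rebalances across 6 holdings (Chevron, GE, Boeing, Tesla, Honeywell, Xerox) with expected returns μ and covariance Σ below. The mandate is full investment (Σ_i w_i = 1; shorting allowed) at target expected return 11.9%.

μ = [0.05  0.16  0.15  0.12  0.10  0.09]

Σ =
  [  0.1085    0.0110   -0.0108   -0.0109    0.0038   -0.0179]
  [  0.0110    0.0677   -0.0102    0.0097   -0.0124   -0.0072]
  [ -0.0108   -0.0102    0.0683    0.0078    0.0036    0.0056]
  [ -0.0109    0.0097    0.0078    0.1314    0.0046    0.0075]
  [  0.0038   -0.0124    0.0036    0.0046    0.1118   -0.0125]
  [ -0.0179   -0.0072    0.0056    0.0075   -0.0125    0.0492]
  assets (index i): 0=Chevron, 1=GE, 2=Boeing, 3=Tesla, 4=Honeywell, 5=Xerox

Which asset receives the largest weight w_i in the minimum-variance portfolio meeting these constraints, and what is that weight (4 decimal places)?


u=Σ⁻¹μ = [0.8125  3.0736  2.4506  0.4114  1.4014  2.5891]
v=Σ⁻¹𝟙 = [13.5591  19.9275  16.2030  4.1798  13.2492  29.0593]
a=μᵀu=1.322522  b=𝟙ᵀu=10.738643  c=𝟙ᵀv=96.177917  D=ac−b²=11.878960
λ₁=(c·0.119−b)/D = (96.177917·0.119−10.738643)/11.878960 = 0.059477
λ₂=(a−b·0.119)/D = (1.322522−10.738643·0.119)/11.878960 = 0.003757
w* = 0.059477·u + 0.003757·v:
  w_0 = 0.059477·0.8125 + 0.003757·13.5591 = 0.0993  (Chevron)
  w_1 = 0.059477·3.0736 + 0.003757·19.9275 = 0.2577  (GE)
  w_2 = 0.059477·2.4506 + 0.003757·16.2030 = 0.2066  (Boeing)
  w_3 = 0.059477·0.4114 + 0.003757·4.1798 = 0.0402  (Tesla)
  w_4 = 0.059477·1.4014 + 0.003757·13.2492 = 0.1331  (Honeywell)
  w_5 = 0.059477·2.5891 + 0.003757·29.0593 = 0.2632  (Xerox)
Σw_i=1.0000  μᵀw=0.1190
σ²=wᵀΣw=λ₁·μ_p+λ₂ = 0.059477·0.119 + 0.003757 = 0.010834 ≈ 0.0108

Xerox (0.2632)


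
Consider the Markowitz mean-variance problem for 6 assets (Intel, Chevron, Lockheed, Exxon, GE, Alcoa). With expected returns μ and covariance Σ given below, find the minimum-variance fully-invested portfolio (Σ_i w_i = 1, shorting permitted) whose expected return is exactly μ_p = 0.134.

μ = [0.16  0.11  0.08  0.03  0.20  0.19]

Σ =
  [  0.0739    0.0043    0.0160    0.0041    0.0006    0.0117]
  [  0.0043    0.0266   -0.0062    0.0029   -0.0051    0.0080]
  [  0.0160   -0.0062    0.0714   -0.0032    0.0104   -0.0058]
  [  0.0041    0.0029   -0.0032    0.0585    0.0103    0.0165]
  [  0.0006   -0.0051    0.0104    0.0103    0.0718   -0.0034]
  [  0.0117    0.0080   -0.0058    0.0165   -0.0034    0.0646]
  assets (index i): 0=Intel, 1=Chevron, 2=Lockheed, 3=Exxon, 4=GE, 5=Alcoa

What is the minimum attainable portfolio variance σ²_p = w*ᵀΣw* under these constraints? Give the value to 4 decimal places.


x=Σ⁻¹μ = [1.3436  4.0374  0.8745  -1.0665  3.2161  2.7180]
y=Σ⁻¹𝟙 = [5.8246  38.9216  15.3496  10.7313  13.3042  8.9423]
a=μᵀx=1.856700  b=𝟙ᵀx=11.123095  c=𝟙ᵀy=93.073632  D=ac−b²=49.086544
λ₁=(c·0.134−b)/D = (93.073632·0.134−11.123095)/49.086544 = 0.027477
λ₂=(a−b·0.134)/D = (1.856700−11.123095·0.134)/49.086544 = 0.007460
w* = 0.027477·x + 0.007460·y:
  w_0 = 0.027477·1.3436 + 0.007460·5.8246 = 0.0804  (Intel)
  w_1 = 0.027477·4.0374 + 0.007460·38.9216 = 0.4013  (Chevron)
  w_2 = 0.027477·0.8745 + 0.007460·15.3496 = 0.1385  (Lockheed)
  w_3 = 0.027477·-1.0665 + 0.007460·10.7313 = 0.0508  (Exxon)
  w_4 = 0.027477·3.2161 + 0.007460·13.3042 = 0.1876  (GE)
  w_5 = 0.027477·2.7180 + 0.007460·8.9423 = 0.1414  (Alcoa)
Σw_i=1.0000  μᵀw=0.1340
σ²=wᵀΣw=λ₁·μ_p+λ₂ = 0.027477·0.134 + 0.007460 = 0.011142 ≈ 0.0111

0.0111


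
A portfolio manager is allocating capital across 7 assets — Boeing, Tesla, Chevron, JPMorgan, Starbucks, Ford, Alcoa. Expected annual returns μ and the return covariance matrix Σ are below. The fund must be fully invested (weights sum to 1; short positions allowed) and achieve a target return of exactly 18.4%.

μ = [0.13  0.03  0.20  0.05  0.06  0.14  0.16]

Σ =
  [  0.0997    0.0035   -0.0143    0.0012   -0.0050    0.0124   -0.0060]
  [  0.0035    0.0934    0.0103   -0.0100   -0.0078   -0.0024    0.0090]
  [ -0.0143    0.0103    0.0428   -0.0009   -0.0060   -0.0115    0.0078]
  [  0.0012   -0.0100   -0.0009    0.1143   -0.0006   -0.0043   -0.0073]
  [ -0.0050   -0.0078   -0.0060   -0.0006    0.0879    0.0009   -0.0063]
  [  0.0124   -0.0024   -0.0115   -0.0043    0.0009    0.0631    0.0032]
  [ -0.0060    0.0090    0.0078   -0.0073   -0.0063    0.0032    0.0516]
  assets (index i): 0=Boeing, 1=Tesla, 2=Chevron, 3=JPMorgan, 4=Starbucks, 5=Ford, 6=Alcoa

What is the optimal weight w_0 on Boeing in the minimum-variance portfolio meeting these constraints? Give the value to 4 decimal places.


p=Σ⁻¹μ = [2.0367  -0.4011  5.9240  0.7054  1.3301  2.7800  2.6018]
q=Σ⁻¹𝟙 = [13.4642  8.2449  30.2323  11.4635  16.0689  18.6969  17.3616]
a=μᵀp=2.358105  b=𝟙ᵀp=14.976870  c=𝟙ᵀq=115.532215  D=ac−b²=48.130503
λ₁=(c·0.184−b)/D = (115.532215·0.184−14.976870)/48.130503 = 0.130501
λ₂=(a−b·0.184)/D = (2.358105−14.976870·0.184)/48.130503 = -0.008262
w* = 0.130501·p + -0.008262·q:
  w_0 = 0.130501·2.0367 + -0.008262·13.4642 = 0.1546  (Boeing)
  w_1 = 0.130501·-0.4011 + -0.008262·8.2449 = -0.1205  (Tesla)
  w_2 = 0.130501·5.9240 + -0.008262·30.2323 = 0.5233  (Chevron)
  w_3 = 0.130501·0.7054 + -0.008262·11.4635 = -0.0027  (JPMorgan)
  w_4 = 0.130501·1.3301 + -0.008262·16.0689 = 0.0408  (Starbucks)
  w_5 = 0.130501·2.7800 + -0.008262·18.6969 = 0.2083  (Ford)
  w_6 = 0.130501·2.6018 + -0.008262·17.3616 = 0.1961  (Alcoa)
Σw_i=1.0000  μᵀw=0.1840
σ²=wᵀΣw=λ₁·μ_p+λ₂ = 0.130501·0.184 + -0.008262 = 0.015750 ≈ 0.0158

0.1546


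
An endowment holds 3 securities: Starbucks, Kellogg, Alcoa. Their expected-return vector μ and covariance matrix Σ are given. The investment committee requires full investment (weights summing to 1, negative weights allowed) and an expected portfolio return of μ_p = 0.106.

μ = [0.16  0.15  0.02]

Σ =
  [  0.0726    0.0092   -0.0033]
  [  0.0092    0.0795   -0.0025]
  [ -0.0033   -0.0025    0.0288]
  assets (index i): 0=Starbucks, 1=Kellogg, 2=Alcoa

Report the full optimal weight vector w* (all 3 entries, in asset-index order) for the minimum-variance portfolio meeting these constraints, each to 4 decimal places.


0.3456  0.2893  0.3650

x=Σ⁻¹μ = [2.0392  1.6846  1.0743]
y=Σ⁻¹𝟙 = [13.9343  12.1413  37.3728]
a=μᵀx=0.600450  b=𝟙ᵀx=4.798144  c=𝟙ᵀy=63.448431  D=ac−b²=15.075425
λ₁=(c·0.106−b)/D = (63.448431·0.106−4.798144)/15.075425 = 0.127850
λ₂=(a−b·0.106)/D = (0.600450−4.798144·0.106)/15.075425 = 0.006092
w* = 0.127850·x + 0.006092·y:
  w_0 = 0.127850·2.0392 + 0.006092·13.9343 = 0.3456  (Starbucks)
  w_1 = 0.127850·1.6846 + 0.006092·12.1413 = 0.2893  (Kellogg)
  w_2 = 0.127850·1.0743 + 0.006092·37.3728 = 0.3650  (Alcoa)
Σw_i=1.0000  μᵀw=0.1060
σ²=wᵀΣw=λ₁·μ_p+λ₂ = 0.127850·0.106 + 0.006092 = 0.019645 ≈ 0.0196


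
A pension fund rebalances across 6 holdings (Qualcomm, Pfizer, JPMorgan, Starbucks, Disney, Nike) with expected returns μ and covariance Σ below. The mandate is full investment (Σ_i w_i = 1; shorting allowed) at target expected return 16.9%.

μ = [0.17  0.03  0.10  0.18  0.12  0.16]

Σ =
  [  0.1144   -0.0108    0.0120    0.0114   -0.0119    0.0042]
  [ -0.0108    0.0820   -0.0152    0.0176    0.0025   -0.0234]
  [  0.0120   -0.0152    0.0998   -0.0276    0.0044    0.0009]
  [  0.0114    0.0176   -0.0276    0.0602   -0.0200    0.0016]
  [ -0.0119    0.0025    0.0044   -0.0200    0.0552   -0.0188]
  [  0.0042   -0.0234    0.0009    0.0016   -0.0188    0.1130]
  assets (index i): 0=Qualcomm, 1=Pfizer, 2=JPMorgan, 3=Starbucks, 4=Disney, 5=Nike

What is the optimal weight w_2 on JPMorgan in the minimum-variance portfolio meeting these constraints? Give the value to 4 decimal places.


0.1093

x=Σ⁻¹μ = [1.1980  0.2582  2.1052  5.2147  4.8726  2.1449]
y=Σ⁻¹𝟙 = [8.1310  13.7600  17.8275  30.2136  34.4087  16.5516]
a=μᵀx=2.288467  b=𝟙ᵀx=15.793575  c=𝟙ᵀy=120.892409  D=ac−b²=27.221239
λ₁=(c·0.169−b)/D = (120.892409·0.169−15.793575)/27.221239 = 0.170354
λ₂=(a−b·0.169)/D = (2.288467−15.793575·0.169)/27.221239 = -0.013983
w* = 0.170354·x + -0.013983·y:
  w_0 = 0.170354·1.1980 + -0.013983·8.1310 = 0.0904  (Qualcomm)
  w_1 = 0.170354·0.2582 + -0.013983·13.7600 = -0.1484  (Pfizer)
  w_2 = 0.170354·2.1052 + -0.013983·17.8275 = 0.1093  (JPMorgan)
  w_3 = 0.170354·5.2147 + -0.013983·30.2136 = 0.4658  (Starbucks)
  w_4 = 0.170354·4.8726 + -0.013983·34.4087 = 0.3489  (Disney)
  w_5 = 0.170354·2.1449 + -0.013983·16.5516 = 0.1339  (Nike)
Σw_i=1.0000  μᵀw=0.1690
σ²=wᵀΣw=λ₁·μ_p+λ₂ = 0.170354·0.169 + -0.013983 = 0.014806 ≈ 0.0148


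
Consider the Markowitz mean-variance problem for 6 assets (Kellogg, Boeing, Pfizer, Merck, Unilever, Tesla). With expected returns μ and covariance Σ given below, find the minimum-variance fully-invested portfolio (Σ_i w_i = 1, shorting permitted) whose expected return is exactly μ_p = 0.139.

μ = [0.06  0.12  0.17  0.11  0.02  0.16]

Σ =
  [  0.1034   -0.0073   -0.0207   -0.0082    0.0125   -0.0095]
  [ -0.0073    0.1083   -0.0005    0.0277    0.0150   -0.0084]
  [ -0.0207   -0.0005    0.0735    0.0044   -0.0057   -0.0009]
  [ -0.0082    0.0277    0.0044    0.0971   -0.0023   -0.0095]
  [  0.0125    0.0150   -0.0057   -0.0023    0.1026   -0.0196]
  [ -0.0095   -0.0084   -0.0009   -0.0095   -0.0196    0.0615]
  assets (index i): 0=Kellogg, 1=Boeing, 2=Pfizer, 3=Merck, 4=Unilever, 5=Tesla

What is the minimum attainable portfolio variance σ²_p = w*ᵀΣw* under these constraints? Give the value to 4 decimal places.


0.0144

u=Σ⁻¹μ = [1.5396  1.0952  2.7785  1.1762  0.6830  3.4291]
v=Σ⁻¹𝟙 = [15.6775  7.6677  18.7108  11.4281  12.9587  25.8982]
a=μᵀu=1.387838  b=𝟙ᵀu=10.701590  c=𝟙ᵀv=92.340955  D=ac−b²=13.630234
λ₁=(c·0.139−b)/D = (92.340955·0.139−10.701590)/13.630234 = 0.156549
λ₂=(a−b·0.139)/D = (1.387838−10.701590·0.139)/13.630234 = -0.007313
w* = 0.156549·u + -0.007313·v:
  w_0 = 0.156549·1.5396 + -0.007313·15.6775 = 0.1264  (Kellogg)
  w_1 = 0.156549·1.0952 + -0.007313·7.6677 = 0.1154  (Boeing)
  w_2 = 0.156549·2.7785 + -0.007313·18.7108 = 0.2981  (Pfizer)
  w_3 = 0.156549·1.1762 + -0.007313·11.4281 = 0.1006  (Merck)
  w_4 = 0.156549·0.6830 + -0.007313·12.9587 = 0.0122  (Unilever)
  w_5 = 0.156549·3.4291 + -0.007313·25.8982 = 0.3474  (Tesla)
Σw_i=1.0000  μᵀw=0.1390
σ²=wᵀΣw=λ₁·μ_p+λ₂ = 0.156549·0.139 + -0.007313 = 0.014447 ≈ 0.0144


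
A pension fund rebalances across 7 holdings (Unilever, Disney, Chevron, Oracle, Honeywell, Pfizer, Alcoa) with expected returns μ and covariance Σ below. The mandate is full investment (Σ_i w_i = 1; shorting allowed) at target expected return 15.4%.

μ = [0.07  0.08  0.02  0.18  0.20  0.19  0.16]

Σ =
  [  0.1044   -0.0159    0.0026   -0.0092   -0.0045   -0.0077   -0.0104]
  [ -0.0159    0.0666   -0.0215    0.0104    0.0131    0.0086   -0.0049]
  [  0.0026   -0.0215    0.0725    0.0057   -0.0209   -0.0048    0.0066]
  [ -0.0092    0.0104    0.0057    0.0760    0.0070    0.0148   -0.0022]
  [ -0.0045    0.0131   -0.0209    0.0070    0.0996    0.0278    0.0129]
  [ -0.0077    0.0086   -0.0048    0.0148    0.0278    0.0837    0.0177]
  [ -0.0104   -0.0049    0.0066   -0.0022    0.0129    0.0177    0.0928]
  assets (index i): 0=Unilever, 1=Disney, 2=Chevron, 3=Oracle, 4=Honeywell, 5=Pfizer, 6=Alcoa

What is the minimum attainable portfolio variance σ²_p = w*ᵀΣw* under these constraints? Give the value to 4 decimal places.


x=Σ⁻¹μ = [1.2961  1.1222  0.7537  1.9994  1.4138  1.1765  1.5015]
y=Σ⁻¹𝟙 = [15.0208  22.3679  21.1794  8.7072  8.7215  5.6853  10.0437]
a=μᵀx=1.302003  b=𝟙ᵀx=9.263254  c=𝟙ᵀy=91.725645  D=ac−b²=33.619223
λ₁=(c·0.154−b)/D = (91.725645·0.154−9.263254)/33.619223 = 0.144634
λ₂=(a−b·0.154)/D = (1.302003−9.263254·0.154)/33.619223 = -0.003704
w* = 0.144634·x + -0.003704·y:
  w_0 = 0.144634·1.2961 + -0.003704·15.0208 = 0.1318  (Unilever)
  w_1 = 0.144634·1.1222 + -0.003704·22.3679 = 0.0795  (Disney)
  w_2 = 0.144634·0.7537 + -0.003704·21.1794 = 0.0306  (Chevron)
  w_3 = 0.144634·1.9994 + -0.003704·8.7072 = 0.2569  (Oracle)
  w_4 = 0.144634·1.4138 + -0.003704·8.7215 = 0.1722  (Honeywell)
  w_5 = 0.144634·1.1765 + -0.003704·5.6853 = 0.1491  (Pfizer)
  w_6 = 0.144634·1.5015 + -0.003704·10.0437 = 0.1800  (Alcoa)
Σw_i=1.0000  μᵀw=0.1540
σ²=wᵀΣw=λ₁·μ_p+λ₂ = 0.144634·0.154 + -0.003704 = 0.018569 ≈ 0.0186

0.0186


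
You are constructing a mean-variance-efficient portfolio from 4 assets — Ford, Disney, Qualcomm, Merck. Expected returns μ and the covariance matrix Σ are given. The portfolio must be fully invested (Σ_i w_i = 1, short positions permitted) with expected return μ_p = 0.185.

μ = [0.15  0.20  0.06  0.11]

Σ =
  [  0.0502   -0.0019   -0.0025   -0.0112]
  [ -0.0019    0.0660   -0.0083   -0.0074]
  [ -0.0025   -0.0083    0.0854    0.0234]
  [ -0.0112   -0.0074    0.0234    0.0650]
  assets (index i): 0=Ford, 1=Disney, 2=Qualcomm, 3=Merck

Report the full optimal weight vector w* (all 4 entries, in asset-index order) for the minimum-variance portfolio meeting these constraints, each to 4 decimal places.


0.4024  0.5503  -0.1875  0.2347

p=Σ⁻¹μ = [3.7150  3.4813  0.4460  2.5682]
q=Σ⁻¹𝟙 = [25.2518  19.1220  9.2118  18.5964]
a=μᵀp=1.562770  b=𝟙ᵀp=10.210478  c=𝟙ᵀq=72.181975  D=ac−b²=8.549964
λ₁=(c·0.185−b)/D = (72.181975·0.185−10.210478)/8.549964 = 0.367626
λ₂=(a−b·0.185)/D = (1.562770−10.210478·0.185)/8.549964 = -0.038149
w* = 0.367626·p + -0.038149·q:
  w_0 = 0.367626·3.7150 + -0.038149·25.2518 = 0.4024  (Ford)
  w_1 = 0.367626·3.4813 + -0.038149·19.1220 = 0.5503  (Disney)
  w_2 = 0.367626·0.4460 + -0.038149·9.2118 = -0.1875  (Qualcomm)
  w_3 = 0.367626·2.5682 + -0.038149·18.5964 = 0.2347  (Merck)
Σw_i=1.0000  μᵀw=0.1850
σ²=wᵀΣw=λ₁·μ_p+λ₂ = 0.367626·0.185 + -0.038149 = 0.029862 ≈ 0.0299


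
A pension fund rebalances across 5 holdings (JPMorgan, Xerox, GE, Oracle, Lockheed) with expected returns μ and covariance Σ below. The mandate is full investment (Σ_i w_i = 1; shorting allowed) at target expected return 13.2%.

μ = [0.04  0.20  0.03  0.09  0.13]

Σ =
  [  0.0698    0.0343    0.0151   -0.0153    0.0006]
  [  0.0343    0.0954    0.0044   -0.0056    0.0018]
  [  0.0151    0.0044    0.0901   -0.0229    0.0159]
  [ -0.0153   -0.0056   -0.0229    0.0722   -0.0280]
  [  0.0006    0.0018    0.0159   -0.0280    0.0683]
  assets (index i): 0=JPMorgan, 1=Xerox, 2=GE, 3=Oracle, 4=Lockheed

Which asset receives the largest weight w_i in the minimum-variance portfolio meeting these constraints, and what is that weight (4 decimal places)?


p=Σ⁻¹μ = [-0.0384  2.1929  0.4021  2.6344  2.8323]
q=Σ⁻¹𝟙 = [15.4956  5.7138  11.7524  30.6900  24.2002]
a=μᵀp=1.054403  b=𝟙ᵀp=8.023274  c=𝟙ᵀq=87.851951  D=ac−b²=28.258402
λ₁=(c·0.132−b)/D = (87.851951·0.132−8.023274)/28.258402 = 0.126447
λ₂=(a−b·0.132)/D = (1.054403−8.023274·0.132)/28.258402 = -0.000165
w* = 0.126447·p + -0.000165·q:
  w_0 = 0.126447·-0.0384 + -0.000165·15.4956 = -0.0074  (JPMorgan)
  w_1 = 0.126447·2.1929 + -0.000165·5.7138 = 0.2763  (Xerox)
  w_2 = 0.126447·0.4021 + -0.000165·11.7524 = 0.0489  (GE)
  w_3 = 0.126447·2.6344 + -0.000165·30.6900 = 0.3280  (Oracle)
  w_4 = 0.126447·2.8323 + -0.000165·24.2002 = 0.3541  (Lockheed)
Σw_i=1.0000  μᵀw=0.1320
σ²=wᵀΣw=λ₁·μ_p+λ₂ = 0.126447·0.132 + -0.000165 = 0.016526 ≈ 0.0165

Lockheed (0.3541)


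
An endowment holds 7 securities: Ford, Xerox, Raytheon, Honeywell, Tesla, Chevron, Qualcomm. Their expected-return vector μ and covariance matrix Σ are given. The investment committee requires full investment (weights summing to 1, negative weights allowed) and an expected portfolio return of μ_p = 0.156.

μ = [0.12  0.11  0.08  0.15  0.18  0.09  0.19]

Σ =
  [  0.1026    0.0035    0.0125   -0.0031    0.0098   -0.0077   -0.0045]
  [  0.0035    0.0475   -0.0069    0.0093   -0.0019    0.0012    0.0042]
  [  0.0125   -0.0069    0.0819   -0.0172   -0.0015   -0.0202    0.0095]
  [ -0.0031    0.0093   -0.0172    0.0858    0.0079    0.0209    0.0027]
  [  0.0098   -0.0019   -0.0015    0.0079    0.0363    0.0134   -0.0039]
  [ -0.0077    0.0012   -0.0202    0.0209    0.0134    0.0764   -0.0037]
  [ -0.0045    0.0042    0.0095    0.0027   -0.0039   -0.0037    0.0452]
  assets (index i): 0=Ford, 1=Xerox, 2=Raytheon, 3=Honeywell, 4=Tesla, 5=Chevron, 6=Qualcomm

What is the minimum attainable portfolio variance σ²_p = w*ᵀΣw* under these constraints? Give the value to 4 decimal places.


0.0106

p=Σ⁻¹μ = [0.7725  2.0011  0.9695  1.0323  4.9323  0.5415  4.2990]
q=Σ⁻¹𝟙 = [6.9775  20.2461  15.4793  6.9671  23.4007  12.5404  20.3133]
a=μᵀp=2.298566  b=𝟙ᵀp=14.548087  c=𝟙ᵀq=105.924513  D=ac−b²=31.827666
λ₁=(c·0.156−b)/D = (105.924513·0.156−14.548087)/31.827666 = 0.062089
λ₂=(a−b·0.156)/D = (2.298566−14.548087·0.156)/31.827666 = 0.000913
w* = 0.062089·p + 0.000913·q:
  w_0 = 0.062089·0.7725 + 0.000913·6.9775 = 0.0543  (Ford)
  w_1 = 0.062089·2.0011 + 0.000913·20.2461 = 0.1427  (Xerox)
  w_2 = 0.062089·0.9695 + 0.000913·15.4793 = 0.0743  (Raytheon)
  w_3 = 0.062089·1.0323 + 0.000913·6.9671 = 0.0705  (Honeywell)
  w_4 = 0.062089·4.9323 + 0.000913·23.4007 = 0.3276  (Tesla)
  w_5 = 0.062089·0.5415 + 0.000913·12.5404 = 0.0451  (Chevron)
  w_6 = 0.062089·4.2990 + 0.000913·20.3133 = 0.2855  (Qualcomm)
Σw_i=1.0000  μᵀw=0.1560
σ²=wᵀΣw=λ₁·μ_p+λ₂ = 0.062089·0.156 + 0.000913 = 0.010599 ≈ 0.0106
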